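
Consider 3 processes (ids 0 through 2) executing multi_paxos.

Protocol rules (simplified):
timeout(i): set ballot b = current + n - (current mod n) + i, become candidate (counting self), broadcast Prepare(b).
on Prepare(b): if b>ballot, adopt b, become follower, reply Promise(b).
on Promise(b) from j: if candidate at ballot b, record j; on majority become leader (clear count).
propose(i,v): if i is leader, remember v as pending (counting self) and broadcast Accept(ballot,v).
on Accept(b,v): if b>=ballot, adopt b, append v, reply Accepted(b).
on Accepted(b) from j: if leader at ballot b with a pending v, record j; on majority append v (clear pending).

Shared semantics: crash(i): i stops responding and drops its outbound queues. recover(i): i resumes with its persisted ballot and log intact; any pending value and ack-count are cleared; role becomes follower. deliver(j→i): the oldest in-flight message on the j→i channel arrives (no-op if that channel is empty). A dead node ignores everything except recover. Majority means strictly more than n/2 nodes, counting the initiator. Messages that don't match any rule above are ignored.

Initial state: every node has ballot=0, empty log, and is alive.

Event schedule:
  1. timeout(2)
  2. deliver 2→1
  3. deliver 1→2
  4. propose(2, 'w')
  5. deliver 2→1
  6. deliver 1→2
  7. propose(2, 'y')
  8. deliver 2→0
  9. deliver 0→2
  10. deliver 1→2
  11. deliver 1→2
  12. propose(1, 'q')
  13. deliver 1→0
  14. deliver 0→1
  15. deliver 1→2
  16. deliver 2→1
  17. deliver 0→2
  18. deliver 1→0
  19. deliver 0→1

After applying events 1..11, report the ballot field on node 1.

5

step 1 timeout(2): 2={cand,b=5,log=-}
step 2 deliver 2→1: 1={foll,b=5,log=-}
step 3 deliver 1→2: 2={lead,b=5,log=-}
step 4 propose(2,'w'): —
step 5 deliver 2→1: 1={foll,b=5,log=w}
step 6 deliver 1→2: 2={lead,b=5,log=w}
step 7 propose(2,'y'): —
step 8 deliver 2→0: 0={foll,b=5,log=-}
step 9 deliver 0→2: —
step 10 deliver 1→2: —
step 11 deliver 1→2: —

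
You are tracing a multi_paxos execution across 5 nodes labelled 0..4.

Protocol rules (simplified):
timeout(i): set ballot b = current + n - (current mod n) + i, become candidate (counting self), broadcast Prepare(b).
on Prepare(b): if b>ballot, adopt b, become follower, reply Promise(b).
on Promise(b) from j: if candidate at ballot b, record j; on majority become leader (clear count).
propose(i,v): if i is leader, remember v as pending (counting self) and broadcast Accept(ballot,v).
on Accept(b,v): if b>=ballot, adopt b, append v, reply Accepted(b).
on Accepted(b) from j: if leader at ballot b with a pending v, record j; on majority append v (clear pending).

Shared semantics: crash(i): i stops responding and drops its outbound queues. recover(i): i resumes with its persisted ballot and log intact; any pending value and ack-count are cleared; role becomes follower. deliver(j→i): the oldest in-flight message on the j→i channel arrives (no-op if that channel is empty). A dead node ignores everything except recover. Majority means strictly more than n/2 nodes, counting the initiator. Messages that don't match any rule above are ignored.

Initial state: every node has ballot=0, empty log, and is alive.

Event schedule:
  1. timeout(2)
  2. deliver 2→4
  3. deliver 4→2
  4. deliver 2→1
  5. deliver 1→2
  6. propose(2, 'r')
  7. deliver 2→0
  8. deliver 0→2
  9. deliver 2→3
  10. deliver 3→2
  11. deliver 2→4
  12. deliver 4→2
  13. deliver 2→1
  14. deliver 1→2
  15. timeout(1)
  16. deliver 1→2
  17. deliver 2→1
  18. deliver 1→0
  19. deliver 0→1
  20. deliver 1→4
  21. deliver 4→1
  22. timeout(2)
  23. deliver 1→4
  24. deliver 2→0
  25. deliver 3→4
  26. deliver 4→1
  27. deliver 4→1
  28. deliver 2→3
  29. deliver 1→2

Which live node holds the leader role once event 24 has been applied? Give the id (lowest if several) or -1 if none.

1

[1] timeout(2) → N2(cand b7 [-])
[2] deliver 2→4 → N4(foll b7 [-])
[3] deliver 4→2 → ∅
[4] deliver 2→1 → N1(foll b7 [-])
[5] deliver 1→2 → N2(lead b7 [-])
[6] propose(2,'r') → ∅
[7] deliver 2→0 → N0(foll b7 [-])
[8] deliver 0→2 → ∅
[9] deliver 2→3 → N3(foll b7 [-])
[10] deliver 3→2 → ∅
[11] deliver 2→4 → N4(foll b7 [r])
[12] deliver 4→2 → ∅
[13] deliver 2→1 → N1(foll b7 [r])
[14] deliver 1→2 → N2(lead b7 [r])
[15] timeout(1) → N1(cand b11 [r])
[16] deliver 1→2 → N2(foll b11 [r])
[17] deliver 2→1 → ∅
[18] deliver 1→0 → N0(foll b11 [-])
[19] deliver 0→1 → N1(lead b11 [r])
[20] deliver 1→4 → N4(foll b11 [r])
[21] deliver 4→1 → ∅
[22] timeout(2) → N2(cand b17 [r])
[23] deliver 1→4 → ∅
[24] deliver 2→0 → ∅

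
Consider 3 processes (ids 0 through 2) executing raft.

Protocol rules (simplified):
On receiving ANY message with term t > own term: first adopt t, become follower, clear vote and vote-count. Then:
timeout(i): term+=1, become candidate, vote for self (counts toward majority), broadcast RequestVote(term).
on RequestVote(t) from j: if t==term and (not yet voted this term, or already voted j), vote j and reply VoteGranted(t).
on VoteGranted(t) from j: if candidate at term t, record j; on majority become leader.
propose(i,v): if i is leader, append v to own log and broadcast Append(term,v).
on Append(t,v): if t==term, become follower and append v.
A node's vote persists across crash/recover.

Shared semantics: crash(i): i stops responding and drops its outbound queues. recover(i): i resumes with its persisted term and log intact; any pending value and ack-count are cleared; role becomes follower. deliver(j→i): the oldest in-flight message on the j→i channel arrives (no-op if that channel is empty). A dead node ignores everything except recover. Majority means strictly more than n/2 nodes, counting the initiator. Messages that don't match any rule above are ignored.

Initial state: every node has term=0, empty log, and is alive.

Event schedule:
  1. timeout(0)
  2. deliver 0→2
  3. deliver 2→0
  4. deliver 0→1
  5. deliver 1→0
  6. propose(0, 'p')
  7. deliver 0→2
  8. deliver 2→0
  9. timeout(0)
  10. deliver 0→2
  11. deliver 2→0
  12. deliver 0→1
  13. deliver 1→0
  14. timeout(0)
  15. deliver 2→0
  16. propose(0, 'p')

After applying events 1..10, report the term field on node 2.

2

e1 timeout(0): 0[cand,t=1,-]
e2 deliver 0→2: 2[foll,t=1,-]
e3 deliver 2→0: 0[lead,t=1,-]
e4 deliver 0→1: 1[foll,t=1,-]
e5 deliver 1→0: ·
e6 propose(0,'p'): 0[lead,t=1,p]
e7 deliver 0→2: 2[foll,t=1,p]
e8 deliver 2→0: ·
e9 timeout(0): 0[cand,t=2,p]
e10 deliver 0→2: 2[foll,t=2,p]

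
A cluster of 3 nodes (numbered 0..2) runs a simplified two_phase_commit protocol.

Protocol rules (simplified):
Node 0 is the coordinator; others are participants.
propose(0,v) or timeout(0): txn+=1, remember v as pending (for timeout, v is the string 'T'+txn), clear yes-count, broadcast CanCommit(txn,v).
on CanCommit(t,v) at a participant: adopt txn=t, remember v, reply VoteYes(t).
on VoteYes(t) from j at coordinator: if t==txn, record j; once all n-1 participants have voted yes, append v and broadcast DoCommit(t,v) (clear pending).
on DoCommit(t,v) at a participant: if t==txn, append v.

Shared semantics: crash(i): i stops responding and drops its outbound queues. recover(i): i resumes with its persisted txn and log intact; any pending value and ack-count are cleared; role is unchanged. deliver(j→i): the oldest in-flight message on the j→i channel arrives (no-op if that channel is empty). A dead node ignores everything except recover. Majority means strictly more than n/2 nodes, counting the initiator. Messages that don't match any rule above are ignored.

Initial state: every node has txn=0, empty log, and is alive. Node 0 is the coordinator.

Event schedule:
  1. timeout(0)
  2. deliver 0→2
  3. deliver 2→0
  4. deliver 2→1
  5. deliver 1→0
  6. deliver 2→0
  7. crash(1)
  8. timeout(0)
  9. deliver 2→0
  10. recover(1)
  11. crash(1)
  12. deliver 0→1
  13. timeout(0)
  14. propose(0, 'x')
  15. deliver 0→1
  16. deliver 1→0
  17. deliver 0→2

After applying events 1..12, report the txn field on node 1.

0

step 1 timeout(0): 0={coor,t=1,log=-}
step 2 deliver 0→2: 2={part,t=1,log=-}
step 3 deliver 2→0: —
step 4 deliver 2→1: —
step 5 deliver 1→0: —
step 6 deliver 2→0: —
step 7 crash(1): 1={✗part,t=0,log=-}
step 8 timeout(0): 0={coor,t=2,log=-}
step 9 deliver 2→0: —
step 10 recover(1): 1={part,t=0,log=-}
step 11 crash(1): 1={✗part,t=0,log=-}
step 12 deliver 0→1: —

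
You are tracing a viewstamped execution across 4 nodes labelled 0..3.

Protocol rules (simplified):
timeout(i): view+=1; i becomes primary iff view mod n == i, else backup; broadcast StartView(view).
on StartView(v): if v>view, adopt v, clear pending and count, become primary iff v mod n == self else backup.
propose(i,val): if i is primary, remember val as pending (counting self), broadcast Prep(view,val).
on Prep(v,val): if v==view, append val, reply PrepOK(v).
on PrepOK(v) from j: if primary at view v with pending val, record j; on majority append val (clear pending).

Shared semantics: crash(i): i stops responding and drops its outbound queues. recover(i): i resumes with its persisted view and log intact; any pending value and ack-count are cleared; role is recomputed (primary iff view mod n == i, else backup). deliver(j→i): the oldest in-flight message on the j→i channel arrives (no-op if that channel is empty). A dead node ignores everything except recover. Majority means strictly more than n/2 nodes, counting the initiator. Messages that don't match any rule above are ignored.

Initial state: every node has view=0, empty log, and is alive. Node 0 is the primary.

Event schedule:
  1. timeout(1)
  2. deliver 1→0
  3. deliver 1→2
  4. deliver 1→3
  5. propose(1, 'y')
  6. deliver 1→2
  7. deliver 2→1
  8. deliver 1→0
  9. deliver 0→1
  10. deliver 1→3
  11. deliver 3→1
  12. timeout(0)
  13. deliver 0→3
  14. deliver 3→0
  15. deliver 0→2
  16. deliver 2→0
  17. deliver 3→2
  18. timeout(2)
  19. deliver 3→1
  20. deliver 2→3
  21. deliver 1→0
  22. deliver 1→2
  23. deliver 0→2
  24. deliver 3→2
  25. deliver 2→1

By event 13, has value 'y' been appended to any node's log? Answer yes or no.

[1] timeout(1) → N1(prim v1 [-])
[2] deliver 1→0 → N0(back v1 [-])
[3] deliver 1→2 → N2(back v1 [-])
[4] deliver 1→3 → N3(back v1 [-])
[5] propose(1,'y') → ∅
[6] deliver 1→2 → N2(back v1 [y])
[7] deliver 2→1 → ∅
[8] deliver 1→0 → N0(back v1 [y])
[9] deliver 0→1 → N1(prim v1 [y])
[10] deliver 1→3 → N3(back v1 [y])
[11] deliver 3→1 → ∅
[12] timeout(0) → N0(back v2 [y])
[13] deliver 0→3 → N3(back v2 [y])

yes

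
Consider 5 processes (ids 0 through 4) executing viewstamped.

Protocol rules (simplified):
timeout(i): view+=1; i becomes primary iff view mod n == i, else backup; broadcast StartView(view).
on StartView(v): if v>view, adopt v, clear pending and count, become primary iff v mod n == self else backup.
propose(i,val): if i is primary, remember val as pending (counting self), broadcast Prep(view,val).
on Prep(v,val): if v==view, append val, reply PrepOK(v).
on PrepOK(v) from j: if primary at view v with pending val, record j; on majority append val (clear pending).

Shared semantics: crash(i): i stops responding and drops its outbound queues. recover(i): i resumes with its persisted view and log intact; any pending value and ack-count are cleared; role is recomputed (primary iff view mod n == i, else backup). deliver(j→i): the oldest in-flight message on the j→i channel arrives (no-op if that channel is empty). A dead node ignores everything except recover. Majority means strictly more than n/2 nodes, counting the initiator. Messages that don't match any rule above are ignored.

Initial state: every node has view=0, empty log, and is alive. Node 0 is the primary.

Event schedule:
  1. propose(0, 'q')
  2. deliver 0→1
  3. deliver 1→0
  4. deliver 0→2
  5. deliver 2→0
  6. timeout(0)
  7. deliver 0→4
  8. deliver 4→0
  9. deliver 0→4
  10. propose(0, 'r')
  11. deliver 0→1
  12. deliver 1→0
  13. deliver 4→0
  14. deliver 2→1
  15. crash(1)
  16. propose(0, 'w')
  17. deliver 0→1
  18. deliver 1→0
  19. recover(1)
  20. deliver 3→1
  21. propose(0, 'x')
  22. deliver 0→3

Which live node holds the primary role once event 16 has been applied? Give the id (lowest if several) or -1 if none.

-1

1. propose(0,'q'):  nop
2. deliver 0→1:  <1:back v0 q>
3. deliver 1→0:  nop
4. deliver 0→2:  <2:back v0 q>
5. deliver 2→0:  <0:prim v0 q>
6. timeout(0):  <0:back v1 q>
7. deliver 0→4:  <4:back v0 q>
8. deliver 4→0:  nop
9. deliver 0→4:  <4:back v1 q>
10. propose(0,'r'):  nop
11. deliver 0→1:  <1:prim v1 q>
12. deliver 1→0:  nop
13. deliver 4→0:  nop
14. deliver 2→1:  nop
15. crash(1):  <1:✗prim v1 q>
16. propose(0,'w'):  nop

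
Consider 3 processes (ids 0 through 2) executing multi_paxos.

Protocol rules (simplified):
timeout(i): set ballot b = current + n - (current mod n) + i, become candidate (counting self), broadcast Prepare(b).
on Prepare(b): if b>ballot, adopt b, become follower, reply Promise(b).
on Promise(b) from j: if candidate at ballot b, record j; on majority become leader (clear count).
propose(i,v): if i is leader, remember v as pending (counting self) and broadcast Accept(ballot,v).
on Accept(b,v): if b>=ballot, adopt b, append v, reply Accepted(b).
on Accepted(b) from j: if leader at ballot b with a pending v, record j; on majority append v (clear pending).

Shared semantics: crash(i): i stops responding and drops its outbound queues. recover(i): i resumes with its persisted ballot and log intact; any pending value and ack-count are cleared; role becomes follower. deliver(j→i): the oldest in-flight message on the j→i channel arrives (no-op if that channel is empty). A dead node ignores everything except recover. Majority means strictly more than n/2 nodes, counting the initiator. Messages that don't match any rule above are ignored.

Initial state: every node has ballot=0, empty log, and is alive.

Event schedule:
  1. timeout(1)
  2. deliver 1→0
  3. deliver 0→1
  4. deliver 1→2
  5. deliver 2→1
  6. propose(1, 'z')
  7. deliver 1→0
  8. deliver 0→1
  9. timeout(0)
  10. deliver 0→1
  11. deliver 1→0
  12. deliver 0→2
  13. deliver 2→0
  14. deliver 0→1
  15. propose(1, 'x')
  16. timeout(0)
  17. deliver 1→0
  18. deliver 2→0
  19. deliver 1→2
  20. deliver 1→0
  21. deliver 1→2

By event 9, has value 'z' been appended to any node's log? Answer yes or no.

1. timeout(1):  <1:cand b4 ->
2. deliver 1→0:  <0:foll b4 ->
3. deliver 0→1:  <1:lead b4 ->
4. deliver 1→2:  <2:foll b4 ->
5. deliver 2→1:  nop
6. propose(1,'z'):  nop
7. deliver 1→0:  <0:foll b4 z>
8. deliver 0→1:  <1:lead b4 z>
9. timeout(0):  <0:cand b6 z>

yes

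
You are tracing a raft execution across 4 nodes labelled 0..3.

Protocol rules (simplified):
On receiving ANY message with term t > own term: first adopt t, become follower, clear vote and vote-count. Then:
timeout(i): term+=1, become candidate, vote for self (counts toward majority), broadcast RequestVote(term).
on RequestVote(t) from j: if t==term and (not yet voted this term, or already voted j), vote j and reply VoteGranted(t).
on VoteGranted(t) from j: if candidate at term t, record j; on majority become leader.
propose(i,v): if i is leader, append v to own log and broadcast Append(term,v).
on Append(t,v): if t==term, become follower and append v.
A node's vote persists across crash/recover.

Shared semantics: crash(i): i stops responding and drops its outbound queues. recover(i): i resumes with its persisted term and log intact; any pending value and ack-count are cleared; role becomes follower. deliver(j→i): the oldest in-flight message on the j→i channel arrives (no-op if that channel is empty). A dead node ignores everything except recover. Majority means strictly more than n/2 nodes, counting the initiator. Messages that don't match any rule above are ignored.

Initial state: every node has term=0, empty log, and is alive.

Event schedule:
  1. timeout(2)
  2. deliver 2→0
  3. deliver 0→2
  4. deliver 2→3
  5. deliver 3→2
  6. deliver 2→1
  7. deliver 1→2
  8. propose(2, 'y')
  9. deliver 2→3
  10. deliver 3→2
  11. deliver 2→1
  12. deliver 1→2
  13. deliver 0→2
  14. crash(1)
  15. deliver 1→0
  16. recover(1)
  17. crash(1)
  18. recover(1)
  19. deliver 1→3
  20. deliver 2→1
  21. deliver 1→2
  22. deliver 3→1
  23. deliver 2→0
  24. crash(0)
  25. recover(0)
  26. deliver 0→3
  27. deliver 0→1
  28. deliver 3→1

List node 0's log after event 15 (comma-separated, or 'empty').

1. timeout(2):  <2:cand t1 ->
2. deliver 2→0:  <0:foll t1 ->
3. deliver 0→2:  nop
4. deliver 2→3:  <3:foll t1 ->
5. deliver 3→2:  <2:lead t1 ->
6. deliver 2→1:  <1:foll t1 ->
7. deliver 1→2:  nop
8. propose(2,'y'):  <2:lead t1 y>
9. deliver 2→3:  <3:foll t1 y>
10. deliver 3→2:  nop
11. deliver 2→1:  <1:foll t1 y>
12. deliver 1→2:  nop
13. deliver 0→2:  nop
14. crash(1):  <1:✗foll t1 y>
15. deliver 1→0:  nop

empty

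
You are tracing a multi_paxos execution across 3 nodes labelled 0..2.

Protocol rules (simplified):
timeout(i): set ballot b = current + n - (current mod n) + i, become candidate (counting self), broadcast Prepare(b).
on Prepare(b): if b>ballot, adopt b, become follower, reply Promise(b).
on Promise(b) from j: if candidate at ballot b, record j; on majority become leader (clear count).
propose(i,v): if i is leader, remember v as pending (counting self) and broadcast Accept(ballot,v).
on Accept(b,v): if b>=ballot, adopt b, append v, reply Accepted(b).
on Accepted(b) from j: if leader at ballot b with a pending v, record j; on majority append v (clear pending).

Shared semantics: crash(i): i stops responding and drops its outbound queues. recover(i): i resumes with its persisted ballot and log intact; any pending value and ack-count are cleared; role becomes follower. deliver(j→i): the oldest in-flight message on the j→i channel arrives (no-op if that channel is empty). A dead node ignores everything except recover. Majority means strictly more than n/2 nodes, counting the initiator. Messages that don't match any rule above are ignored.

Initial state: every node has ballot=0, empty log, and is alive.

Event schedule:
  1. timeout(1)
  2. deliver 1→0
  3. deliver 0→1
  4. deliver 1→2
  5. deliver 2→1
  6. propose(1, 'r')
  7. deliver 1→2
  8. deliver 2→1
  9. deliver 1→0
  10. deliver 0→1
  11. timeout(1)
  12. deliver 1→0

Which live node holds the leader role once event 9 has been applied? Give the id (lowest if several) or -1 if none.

1

e1 timeout(1): 1[cand,b=4,-]
e2 deliver 1→0: 0[foll,b=4,-]
e3 deliver 0→1: 1[lead,b=4,-]
e4 deliver 1→2: 2[foll,b=4,-]
e5 deliver 2→1: ·
e6 propose(1,'r'): ·
e7 deliver 1→2: 2[foll,b=4,r]
e8 deliver 2→1: 1[lead,b=4,r]
e9 deliver 1→0: 0[foll,b=4,r]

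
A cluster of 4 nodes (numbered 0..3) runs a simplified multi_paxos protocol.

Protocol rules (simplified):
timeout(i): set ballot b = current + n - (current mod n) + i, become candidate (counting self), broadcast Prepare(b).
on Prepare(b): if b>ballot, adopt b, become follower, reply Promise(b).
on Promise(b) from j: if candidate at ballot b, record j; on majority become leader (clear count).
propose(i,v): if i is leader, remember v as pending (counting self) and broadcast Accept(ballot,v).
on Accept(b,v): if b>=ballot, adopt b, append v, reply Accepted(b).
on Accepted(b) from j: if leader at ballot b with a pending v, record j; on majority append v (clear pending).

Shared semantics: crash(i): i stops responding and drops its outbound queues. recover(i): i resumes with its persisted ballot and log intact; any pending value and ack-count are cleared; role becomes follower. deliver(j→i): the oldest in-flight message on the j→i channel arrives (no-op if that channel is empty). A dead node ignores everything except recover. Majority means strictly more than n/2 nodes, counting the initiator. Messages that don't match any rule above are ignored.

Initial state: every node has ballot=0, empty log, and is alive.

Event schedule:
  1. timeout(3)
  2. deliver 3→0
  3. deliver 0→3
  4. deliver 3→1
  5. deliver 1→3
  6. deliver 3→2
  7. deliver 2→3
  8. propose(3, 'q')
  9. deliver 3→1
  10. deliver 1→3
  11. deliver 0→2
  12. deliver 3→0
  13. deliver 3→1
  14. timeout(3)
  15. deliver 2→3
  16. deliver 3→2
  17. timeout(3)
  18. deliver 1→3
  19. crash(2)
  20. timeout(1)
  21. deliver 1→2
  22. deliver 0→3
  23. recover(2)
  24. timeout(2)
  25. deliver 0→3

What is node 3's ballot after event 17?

15

[1] timeout(3) → N3(cand b7 [-])
[2] deliver 3→0 → N0(foll b7 [-])
[3] deliver 0→3 → ∅
[4] deliver 3→1 → N1(foll b7 [-])
[5] deliver 1→3 → N3(lead b7 [-])
[6] deliver 3→2 → N2(foll b7 [-])
[7] deliver 2→3 → ∅
[8] propose(3,'q') → ∅
[9] deliver 3→1 → N1(foll b7 [q])
[10] deliver 1→3 → ∅
[11] deliver 0→2 → ∅
[12] deliver 3→0 → N0(foll b7 [q])
[13] deliver 3→1 → ∅
[14] timeout(3) → N3(cand b11 [-])
[15] deliver 2→3 → ∅
[16] deliver 3→2 → N2(foll b7 [q])
[17] timeout(3) → N3(cand b15 [-])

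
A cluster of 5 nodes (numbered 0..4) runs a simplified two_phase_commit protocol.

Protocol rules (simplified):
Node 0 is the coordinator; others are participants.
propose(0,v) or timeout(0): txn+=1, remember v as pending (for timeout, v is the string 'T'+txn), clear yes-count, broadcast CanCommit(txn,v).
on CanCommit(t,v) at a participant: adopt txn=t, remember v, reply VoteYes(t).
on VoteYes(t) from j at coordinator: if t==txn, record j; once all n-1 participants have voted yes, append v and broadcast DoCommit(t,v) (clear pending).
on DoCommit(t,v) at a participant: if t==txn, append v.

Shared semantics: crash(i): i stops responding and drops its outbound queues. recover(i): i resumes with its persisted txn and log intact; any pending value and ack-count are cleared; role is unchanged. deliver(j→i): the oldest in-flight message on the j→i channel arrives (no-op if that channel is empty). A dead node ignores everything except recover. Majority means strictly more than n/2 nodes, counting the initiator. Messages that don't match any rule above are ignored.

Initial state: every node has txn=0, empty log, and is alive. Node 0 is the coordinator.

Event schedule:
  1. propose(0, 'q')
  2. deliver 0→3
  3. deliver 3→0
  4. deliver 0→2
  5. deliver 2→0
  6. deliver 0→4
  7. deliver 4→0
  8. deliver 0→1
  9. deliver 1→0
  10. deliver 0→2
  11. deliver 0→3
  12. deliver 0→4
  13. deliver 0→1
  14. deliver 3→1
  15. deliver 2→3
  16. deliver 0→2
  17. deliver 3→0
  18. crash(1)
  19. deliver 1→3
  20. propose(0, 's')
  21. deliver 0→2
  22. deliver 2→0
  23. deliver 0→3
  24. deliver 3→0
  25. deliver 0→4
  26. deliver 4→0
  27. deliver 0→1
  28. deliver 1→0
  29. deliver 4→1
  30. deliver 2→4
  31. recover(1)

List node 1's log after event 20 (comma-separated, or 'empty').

1. propose(0,'q'):  <0:coor t1 ->
2. deliver 0→3:  <3:part t1 ->
3. deliver 3→0:  nop
4. deliver 0→2:  <2:part t1 ->
5. deliver 2→0:  nop
6. deliver 0→4:  <4:part t1 ->
7. deliver 4→0:  nop
8. deliver 0→1:  <1:part t1 ->
9. deliver 1→0:  <0:coor t1 q>
10. deliver 0→2:  <2:part t1 q>
11. deliver 0→3:  <3:part t1 q>
12. deliver 0→4:  <4:part t1 q>
13. deliver 0→1:  <1:part t1 q>
14. deliver 3→1:  nop
15. deliver 2→3:  nop
16. deliver 0→2:  nop
17. deliver 3→0:  nop
18. crash(1):  <1:✗part t1 q>
19. deliver 1→3:  nop
20. propose(0,'s'):  <0:coor t2 q>

q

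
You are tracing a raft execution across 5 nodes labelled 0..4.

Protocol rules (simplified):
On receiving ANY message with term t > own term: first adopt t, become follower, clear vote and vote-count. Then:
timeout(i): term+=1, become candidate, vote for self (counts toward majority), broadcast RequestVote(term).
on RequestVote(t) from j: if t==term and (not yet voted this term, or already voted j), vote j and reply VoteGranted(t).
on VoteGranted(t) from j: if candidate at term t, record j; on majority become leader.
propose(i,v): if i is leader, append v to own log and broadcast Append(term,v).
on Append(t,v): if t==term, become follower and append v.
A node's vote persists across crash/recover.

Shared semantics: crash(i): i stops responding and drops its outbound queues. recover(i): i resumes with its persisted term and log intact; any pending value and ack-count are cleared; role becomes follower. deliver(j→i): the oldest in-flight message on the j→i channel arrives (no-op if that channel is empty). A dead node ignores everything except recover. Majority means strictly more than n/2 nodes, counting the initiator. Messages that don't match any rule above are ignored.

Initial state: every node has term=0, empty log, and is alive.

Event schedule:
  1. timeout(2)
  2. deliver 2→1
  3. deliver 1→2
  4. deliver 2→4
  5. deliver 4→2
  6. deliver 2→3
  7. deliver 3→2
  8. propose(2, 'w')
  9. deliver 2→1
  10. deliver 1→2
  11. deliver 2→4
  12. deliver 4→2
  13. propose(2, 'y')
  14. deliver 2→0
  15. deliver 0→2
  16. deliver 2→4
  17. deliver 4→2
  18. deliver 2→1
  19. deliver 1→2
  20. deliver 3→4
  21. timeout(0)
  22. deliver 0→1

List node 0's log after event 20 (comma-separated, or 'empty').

empty

step 1 timeout(2): 2={cand,t=1,log=-}
step 2 deliver 2→1: 1={foll,t=1,log=-}
step 3 deliver 1→2: —
step 4 deliver 2→4: 4={foll,t=1,log=-}
step 5 deliver 4→2: 2={lead,t=1,log=-}
step 6 deliver 2→3: 3={foll,t=1,log=-}
step 7 deliver 3→2: —
step 8 propose(2,'w'): 2={lead,t=1,log=w}
step 9 deliver 2→1: 1={foll,t=1,log=w}
step 10 deliver 1→2: —
step 11 deliver 2→4: 4={foll,t=1,log=w}
step 12 deliver 4→2: —
step 13 propose(2,'y'): 2={lead,t=1,log=w,y}
step 14 deliver 2→0: 0={foll,t=1,log=-}
step 15 deliver 0→2: —
step 16 deliver 2→4: 4={foll,t=1,log=w,y}
step 17 deliver 4→2: —
step 18 deliver 2→1: 1={foll,t=1,log=w,y}
step 19 deliver 1→2: —
step 20 deliver 3→4: —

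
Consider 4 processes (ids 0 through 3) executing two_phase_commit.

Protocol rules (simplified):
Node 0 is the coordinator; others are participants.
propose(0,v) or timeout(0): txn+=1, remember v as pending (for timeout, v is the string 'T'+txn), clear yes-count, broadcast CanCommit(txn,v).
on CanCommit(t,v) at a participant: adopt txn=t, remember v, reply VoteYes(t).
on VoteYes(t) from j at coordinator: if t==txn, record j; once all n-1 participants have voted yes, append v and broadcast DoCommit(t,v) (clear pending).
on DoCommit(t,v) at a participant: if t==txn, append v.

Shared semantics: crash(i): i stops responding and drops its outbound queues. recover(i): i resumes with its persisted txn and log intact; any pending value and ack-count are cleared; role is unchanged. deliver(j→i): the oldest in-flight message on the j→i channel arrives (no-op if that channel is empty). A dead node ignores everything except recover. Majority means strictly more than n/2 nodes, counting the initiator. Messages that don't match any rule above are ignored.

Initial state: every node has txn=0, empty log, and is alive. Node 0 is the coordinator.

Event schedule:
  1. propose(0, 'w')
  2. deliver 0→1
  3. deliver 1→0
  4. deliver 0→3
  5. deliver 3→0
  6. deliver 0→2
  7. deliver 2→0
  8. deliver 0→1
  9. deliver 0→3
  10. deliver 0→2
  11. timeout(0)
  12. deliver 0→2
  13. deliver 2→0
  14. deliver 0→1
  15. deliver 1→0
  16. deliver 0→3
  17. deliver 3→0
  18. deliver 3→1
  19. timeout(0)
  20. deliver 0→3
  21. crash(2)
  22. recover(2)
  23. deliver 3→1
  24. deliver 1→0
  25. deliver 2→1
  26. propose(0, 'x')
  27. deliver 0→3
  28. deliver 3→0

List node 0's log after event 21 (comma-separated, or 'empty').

1. propose(0,'w'):  <0:coor t1 ->
2. deliver 0→1:  <1:part t1 ->
3. deliver 1→0:  nop
4. deliver 0→3:  <3:part t1 ->
5. deliver 3→0:  nop
6. deliver 0→2:  <2:part t1 ->
7. deliver 2→0:  <0:coor t1 w>
8. deliver 0→1:  <1:part t1 w>
9. deliver 0→3:  <3:part t1 w>
10. deliver 0→2:  <2:part t1 w>
11. timeout(0):  <0:coor t2 w>
12. deliver 0→2:  <2:part t2 w>
13. deliver 2→0:  nop
14. deliver 0→1:  <1:part t2 w>
15. deliver 1→0:  nop
16. deliver 0→3:  <3:part t2 w>
17. deliver 3→0:  <0:coor t2 w,T2>
18. deliver 3→1:  nop
19. timeout(0):  <0:coor t3 w,T2>
20. deliver 0→3:  <3:part t2 w,T2>
21. crash(2):  <2:✗part t2 w>

w,T2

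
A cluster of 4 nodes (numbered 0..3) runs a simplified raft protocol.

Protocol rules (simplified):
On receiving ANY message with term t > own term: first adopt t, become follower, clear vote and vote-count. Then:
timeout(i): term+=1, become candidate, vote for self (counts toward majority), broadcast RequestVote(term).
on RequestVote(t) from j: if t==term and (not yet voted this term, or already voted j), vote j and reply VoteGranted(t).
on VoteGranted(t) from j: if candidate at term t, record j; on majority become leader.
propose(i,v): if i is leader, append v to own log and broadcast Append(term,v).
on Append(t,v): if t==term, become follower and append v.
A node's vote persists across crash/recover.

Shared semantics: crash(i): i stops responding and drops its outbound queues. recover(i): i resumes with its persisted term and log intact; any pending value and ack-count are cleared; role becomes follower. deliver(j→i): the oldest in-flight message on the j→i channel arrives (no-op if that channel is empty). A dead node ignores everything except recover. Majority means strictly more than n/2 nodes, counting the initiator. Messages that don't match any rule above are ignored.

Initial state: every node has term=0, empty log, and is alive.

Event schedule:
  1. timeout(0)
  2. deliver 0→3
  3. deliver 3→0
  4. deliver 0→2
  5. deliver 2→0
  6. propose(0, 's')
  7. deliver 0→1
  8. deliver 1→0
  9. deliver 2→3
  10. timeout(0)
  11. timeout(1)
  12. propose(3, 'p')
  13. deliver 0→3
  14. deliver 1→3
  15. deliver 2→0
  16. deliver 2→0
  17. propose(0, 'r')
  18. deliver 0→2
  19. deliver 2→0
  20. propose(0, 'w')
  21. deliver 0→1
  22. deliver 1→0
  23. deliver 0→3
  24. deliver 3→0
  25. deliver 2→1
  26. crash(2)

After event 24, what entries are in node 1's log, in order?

empty

[1] timeout(0) → N0(cand t1 [-])
[2] deliver 0→3 → N3(foll t1 [-])
[3] deliver 3→0 → ∅
[4] deliver 0→2 → N2(foll t1 [-])
[5] deliver 2→0 → N0(lead t1 [-])
[6] propose(0,'s') → N0(lead t1 [s])
[7] deliver 0→1 → N1(foll t1 [-])
[8] deliver 1→0 → ∅
[9] deliver 2→3 → ∅
[10] timeout(0) → N0(cand t2 [s])
[11] timeout(1) → N1(cand t2 [-])
[12] propose(3,'p') → ∅
[13] deliver 0→3 → N3(foll t1 [s])
[14] deliver 1→3 → N3(foll t2 [s])
[15] deliver 2→0 → ∅
[16] deliver 2→0 → ∅
[17] propose(0,'r') → ∅
[18] deliver 0→2 → N2(foll t1 [s])
[19] deliver 2→0 → ∅
[20] propose(0,'w') → ∅
[21] deliver 0→1 → ∅
[22] deliver 1→0 → ∅
[23] deliver 0→3 → ∅
[24] deliver 3→0 → ∅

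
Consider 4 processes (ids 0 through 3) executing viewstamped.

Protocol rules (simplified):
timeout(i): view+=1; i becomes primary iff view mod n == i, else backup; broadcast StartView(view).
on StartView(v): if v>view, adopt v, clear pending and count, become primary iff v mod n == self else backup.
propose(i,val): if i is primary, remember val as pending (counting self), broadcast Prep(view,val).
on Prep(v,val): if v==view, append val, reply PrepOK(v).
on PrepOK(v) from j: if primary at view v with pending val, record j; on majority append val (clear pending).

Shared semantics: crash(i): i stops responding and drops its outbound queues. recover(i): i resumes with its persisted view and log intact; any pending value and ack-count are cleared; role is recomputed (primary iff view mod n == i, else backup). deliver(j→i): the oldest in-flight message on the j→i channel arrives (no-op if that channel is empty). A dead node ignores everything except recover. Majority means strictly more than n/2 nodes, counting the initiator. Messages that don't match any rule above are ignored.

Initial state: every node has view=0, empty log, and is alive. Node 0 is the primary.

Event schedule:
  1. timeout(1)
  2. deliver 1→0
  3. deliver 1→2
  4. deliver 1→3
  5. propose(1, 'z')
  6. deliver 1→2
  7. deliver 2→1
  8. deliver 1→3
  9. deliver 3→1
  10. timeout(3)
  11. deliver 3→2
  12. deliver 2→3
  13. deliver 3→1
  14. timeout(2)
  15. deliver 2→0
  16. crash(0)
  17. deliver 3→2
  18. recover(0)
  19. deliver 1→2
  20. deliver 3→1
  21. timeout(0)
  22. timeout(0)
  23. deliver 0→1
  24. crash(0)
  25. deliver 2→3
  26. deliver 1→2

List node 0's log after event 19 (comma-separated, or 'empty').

[1] timeout(1) → N1(prim v1 [-])
[2] deliver 1→0 → N0(back v1 [-])
[3] deliver 1→2 → N2(back v1 [-])
[4] deliver 1→3 → N3(back v1 [-])
[5] propose(1,'z') → ∅
[6] deliver 1→2 → N2(back v1 [z])
[7] deliver 2→1 → ∅
[8] deliver 1→3 → N3(back v1 [z])
[9] deliver 3→1 → N1(prim v1 [z])
[10] timeout(3) → N3(back v2 [z])
[11] deliver 3→2 → N2(prim v2 [z])
[12] deliver 2→3 → ∅
[13] deliver 3→1 → N1(back v2 [z])
[14] timeout(2) → N2(back v3 [z])
[15] deliver 2→0 → N0(back v3 [-])
[16] crash(0) → N0(✗back v3 [-])
[17] deliver 3→2 → ∅
[18] recover(0) → N0(back v3 [-])
[19] deliver 1→2 → ∅

empty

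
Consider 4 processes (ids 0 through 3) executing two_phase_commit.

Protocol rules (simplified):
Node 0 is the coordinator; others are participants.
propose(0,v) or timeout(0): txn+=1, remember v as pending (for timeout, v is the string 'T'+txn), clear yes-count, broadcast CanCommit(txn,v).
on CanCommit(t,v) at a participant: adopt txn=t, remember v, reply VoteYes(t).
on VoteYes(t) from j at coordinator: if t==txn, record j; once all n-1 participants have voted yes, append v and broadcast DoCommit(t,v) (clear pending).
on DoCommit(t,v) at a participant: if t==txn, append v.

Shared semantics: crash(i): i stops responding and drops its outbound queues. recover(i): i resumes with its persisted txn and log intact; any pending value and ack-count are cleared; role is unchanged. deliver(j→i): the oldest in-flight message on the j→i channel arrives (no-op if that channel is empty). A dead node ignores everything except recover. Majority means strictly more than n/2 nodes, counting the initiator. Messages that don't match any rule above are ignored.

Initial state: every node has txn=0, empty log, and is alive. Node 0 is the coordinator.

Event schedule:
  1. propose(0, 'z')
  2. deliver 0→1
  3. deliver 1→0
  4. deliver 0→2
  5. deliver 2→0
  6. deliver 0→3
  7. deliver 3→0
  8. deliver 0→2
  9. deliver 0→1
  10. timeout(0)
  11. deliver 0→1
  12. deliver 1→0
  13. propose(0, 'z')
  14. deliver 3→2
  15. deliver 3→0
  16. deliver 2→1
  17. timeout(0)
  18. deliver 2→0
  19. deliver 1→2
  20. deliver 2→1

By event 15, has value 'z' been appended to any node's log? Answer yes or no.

yes

1. propose(0,'z'):  <0:coor t1 ->
2. deliver 0→1:  <1:part t1 ->
3. deliver 1→0:  nop
4. deliver 0→2:  <2:part t1 ->
5. deliver 2→0:  nop
6. deliver 0→3:  <3:part t1 ->
7. deliver 3→0:  <0:coor t1 z>
8. deliver 0→2:  <2:part t1 z>
9. deliver 0→1:  <1:part t1 z>
10. timeout(0):  <0:coor t2 z>
11. deliver 0→1:  <1:part t2 z>
12. deliver 1→0:  nop
13. propose(0,'z'):  <0:coor t3 z>
14. deliver 3→2:  nop
15. deliver 3→0:  nop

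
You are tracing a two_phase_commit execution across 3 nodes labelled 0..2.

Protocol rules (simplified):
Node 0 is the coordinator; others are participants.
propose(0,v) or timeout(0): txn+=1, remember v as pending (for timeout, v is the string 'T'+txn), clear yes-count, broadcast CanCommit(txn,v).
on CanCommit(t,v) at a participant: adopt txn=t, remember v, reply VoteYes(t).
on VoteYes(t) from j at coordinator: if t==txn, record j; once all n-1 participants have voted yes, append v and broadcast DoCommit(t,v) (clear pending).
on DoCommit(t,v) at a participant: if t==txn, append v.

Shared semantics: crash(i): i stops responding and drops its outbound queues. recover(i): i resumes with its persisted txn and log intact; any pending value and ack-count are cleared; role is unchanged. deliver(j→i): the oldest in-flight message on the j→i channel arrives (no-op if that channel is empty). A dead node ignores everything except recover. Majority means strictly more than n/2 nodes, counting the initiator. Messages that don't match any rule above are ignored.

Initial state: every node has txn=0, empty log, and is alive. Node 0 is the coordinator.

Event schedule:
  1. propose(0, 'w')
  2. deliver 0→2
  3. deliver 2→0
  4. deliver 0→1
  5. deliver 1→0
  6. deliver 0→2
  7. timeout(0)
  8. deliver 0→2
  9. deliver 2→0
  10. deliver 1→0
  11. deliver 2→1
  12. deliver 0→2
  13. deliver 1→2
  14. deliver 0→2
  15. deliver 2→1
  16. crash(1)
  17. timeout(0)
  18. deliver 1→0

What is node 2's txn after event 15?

1. propose(0,'w'):  <0:coor t1 ->
2. deliver 0→2:  <2:part t1 ->
3. deliver 2→0:  nop
4. deliver 0→1:  <1:part t1 ->
5. deliver 1→0:  <0:coor t1 w>
6. deliver 0→2:  <2:part t1 w>
7. timeout(0):  <0:coor t2 w>
8. deliver 0→2:  <2:part t2 w>
9. deliver 2→0:  nop
10. deliver 1→0:  nop
11. deliver 2→1:  nop
12. deliver 0→2:  nop
13. deliver 1→2:  nop
14. deliver 0→2:  nop
15. deliver 2→1:  nop

2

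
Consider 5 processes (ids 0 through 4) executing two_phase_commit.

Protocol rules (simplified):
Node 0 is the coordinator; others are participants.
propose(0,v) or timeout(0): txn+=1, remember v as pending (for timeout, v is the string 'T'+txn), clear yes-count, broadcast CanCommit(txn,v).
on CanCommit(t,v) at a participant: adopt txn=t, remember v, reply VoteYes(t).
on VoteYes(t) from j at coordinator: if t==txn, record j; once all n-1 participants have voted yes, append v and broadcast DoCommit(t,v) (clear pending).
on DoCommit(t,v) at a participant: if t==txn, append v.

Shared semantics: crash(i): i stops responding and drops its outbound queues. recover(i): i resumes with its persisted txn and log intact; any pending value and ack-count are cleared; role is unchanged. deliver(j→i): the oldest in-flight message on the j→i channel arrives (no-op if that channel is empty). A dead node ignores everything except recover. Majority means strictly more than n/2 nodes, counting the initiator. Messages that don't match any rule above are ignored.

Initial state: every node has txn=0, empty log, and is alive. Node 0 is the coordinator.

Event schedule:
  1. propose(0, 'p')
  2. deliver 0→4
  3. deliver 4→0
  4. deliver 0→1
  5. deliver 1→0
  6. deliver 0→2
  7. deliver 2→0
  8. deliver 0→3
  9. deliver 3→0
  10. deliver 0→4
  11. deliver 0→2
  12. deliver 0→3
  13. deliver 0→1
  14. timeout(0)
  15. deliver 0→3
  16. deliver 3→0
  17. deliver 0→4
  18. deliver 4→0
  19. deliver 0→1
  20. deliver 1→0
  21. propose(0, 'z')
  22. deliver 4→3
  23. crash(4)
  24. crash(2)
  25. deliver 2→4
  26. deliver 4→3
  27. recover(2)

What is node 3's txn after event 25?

2

1. propose(0,'p'):  <0:coor t1 ->
2. deliver 0→4:  <4:part t1 ->
3. deliver 4→0:  nop
4. deliver 0→1:  <1:part t1 ->
5. deliver 1→0:  nop
6. deliver 0→2:  <2:part t1 ->
7. deliver 2→0:  nop
8. deliver 0→3:  <3:part t1 ->
9. deliver 3→0:  <0:coor t1 p>
10. deliver 0→4:  <4:part t1 p>
11. deliver 0→2:  <2:part t1 p>
12. deliver 0→3:  <3:part t1 p>
13. deliver 0→1:  <1:part t1 p>
14. timeout(0):  <0:coor t2 p>
15. deliver 0→3:  <3:part t2 p>
16. deliver 3→0:  nop
17. deliver 0→4:  <4:part t2 p>
18. deliver 4→0:  nop
19. deliver 0→1:  <1:part t2 p>
20. deliver 1→0:  nop
21. propose(0,'z'):  <0:coor t3 p>
22. deliver 4→3:  nop
23. crash(4):  <4:✗part t2 p>
24. crash(2):  <2:✗part t1 p>
25. deliver 2→4:  nop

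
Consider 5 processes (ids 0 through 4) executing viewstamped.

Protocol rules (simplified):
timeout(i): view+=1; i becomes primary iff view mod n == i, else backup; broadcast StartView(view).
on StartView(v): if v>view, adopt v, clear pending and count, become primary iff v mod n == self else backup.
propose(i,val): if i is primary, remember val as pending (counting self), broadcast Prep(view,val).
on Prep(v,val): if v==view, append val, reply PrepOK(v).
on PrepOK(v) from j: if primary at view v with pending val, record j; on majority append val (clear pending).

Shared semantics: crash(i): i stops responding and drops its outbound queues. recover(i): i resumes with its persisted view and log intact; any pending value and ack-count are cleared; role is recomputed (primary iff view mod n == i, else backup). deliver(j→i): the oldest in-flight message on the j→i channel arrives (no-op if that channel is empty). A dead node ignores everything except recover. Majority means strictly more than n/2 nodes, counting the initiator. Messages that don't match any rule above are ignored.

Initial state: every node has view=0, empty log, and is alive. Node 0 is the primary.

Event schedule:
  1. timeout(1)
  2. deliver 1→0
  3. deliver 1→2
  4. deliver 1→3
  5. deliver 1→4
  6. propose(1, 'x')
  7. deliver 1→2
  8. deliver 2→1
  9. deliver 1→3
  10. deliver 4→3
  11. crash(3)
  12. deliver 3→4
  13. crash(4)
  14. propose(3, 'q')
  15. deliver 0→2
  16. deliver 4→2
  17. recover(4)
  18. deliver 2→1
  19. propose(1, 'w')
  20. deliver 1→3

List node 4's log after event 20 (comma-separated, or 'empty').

[1] timeout(1) → N1(prim v1 [-])
[2] deliver 1→0 → N0(back v1 [-])
[3] deliver 1→2 → N2(back v1 [-])
[4] deliver 1→3 → N3(back v1 [-])
[5] deliver 1→4 → N4(back v1 [-])
[6] propose(1,'x') → ∅
[7] deliver 1→2 → N2(back v1 [x])
[8] deliver 2→1 → ∅
[9] deliver 1→3 → N3(back v1 [x])
[10] deliver 4→3 → ∅
[11] crash(3) → N3(✗back v1 [x])
[12] deliver 3→4 → ∅
[13] crash(4) → N4(✗back v1 [-])
[14] propose(3,'q') → ∅
[15] deliver 0→2 → ∅
[16] deliver 4→2 → ∅
[17] recover(4) → N4(back v1 [-])
[18] deliver 2→1 → ∅
[19] propose(1,'w') → ∅
[20] deliver 1→3 → ∅

empty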